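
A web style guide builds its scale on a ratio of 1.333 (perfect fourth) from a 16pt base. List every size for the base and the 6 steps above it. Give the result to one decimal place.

Step 0: 16pt
Step 1: 16.0 × 1.333 = 21.3
Step 2: 16.0 × 1.333² = 28.4
Step 3: 16.0 × 1.333³ = 37.9
Step 4: 16.0 × 1.333⁴ = 50.5
Step 5: 16.0 × 1.333⁵ = 67.3
Step 6: 16.0 × 1.333⁶ = 89.8

16.0pt, 21.3pt, 28.4pt, 37.9pt, 50.5pt, 67.3pt, 89.8pt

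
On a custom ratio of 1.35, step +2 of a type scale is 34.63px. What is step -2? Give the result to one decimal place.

Moving from step +2 to step -2 is 4 steps down, so divide by r⁴.
34.63 ÷ 1.35⁴ = 34.63 ÷ 3.32151 ≈ 10.426

10.4px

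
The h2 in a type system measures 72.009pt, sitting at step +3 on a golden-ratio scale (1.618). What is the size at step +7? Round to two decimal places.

The gap is 7 − (3) = 4 steps, so the factor is 1.618^4.
72.009 × 1.618⁴ = 72.009 × 6.85353 ≈ 493.516

493.52pt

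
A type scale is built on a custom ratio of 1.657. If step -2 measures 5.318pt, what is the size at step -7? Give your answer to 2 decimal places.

Moving from step -2 to step -7 is 5 steps down, so divide by r⁵.
5.318 ÷ 1.657⁵ = 5.318 ÷ 12.49144 ≈ 0.426

0.43pt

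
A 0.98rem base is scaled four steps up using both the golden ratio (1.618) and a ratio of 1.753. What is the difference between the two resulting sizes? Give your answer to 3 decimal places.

2.538rem

Golden ratio: 0.98 × 1.618⁴ = 6.71646rem
At 1.753: 0.98 × 1.753⁴ = 9.25452rem
Difference: 9.25452 − 6.71646 = 2.53806rem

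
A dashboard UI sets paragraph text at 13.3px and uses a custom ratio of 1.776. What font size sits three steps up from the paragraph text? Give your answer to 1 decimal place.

74.5px

13.3 × 1.776³ = 13.3 × 5.60182 ≈ 74.50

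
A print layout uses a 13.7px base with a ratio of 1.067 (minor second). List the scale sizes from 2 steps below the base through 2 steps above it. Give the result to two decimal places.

Step -2: 13.7 ÷ 1.067² = 12.03
Step -1: 13.7 ÷ 1.067 = 12.84
Step 0: 13.7px
Step 1: 13.7 × 1.067 = 14.62
Step 2: 13.7 × 1.067² = 15.60

12.03px, 12.84px, 13.70px, 14.62px, 15.60px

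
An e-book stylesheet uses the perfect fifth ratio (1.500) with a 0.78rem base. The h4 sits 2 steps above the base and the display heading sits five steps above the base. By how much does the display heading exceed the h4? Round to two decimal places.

4.17rem

Step 2: 0.78 × 1.500² = 1.7550rem
Step 5: 0.78 × 1.500⁵ = 5.9231rem
Difference: 5.9231 − 1.7550 = 4.1681rem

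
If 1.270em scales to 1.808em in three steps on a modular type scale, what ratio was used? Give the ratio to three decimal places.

1.125

r³ = 1.808 / 1.270, so r = (1.808/1.270)^(1/3).
r = 1.4236^(1/3) ≈ 1.1249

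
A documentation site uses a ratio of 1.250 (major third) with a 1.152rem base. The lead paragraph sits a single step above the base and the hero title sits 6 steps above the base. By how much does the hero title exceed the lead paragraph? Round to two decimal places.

Step 1: 1.152 × 1.250 = 1.4400rem
Step 6: 1.152 × 1.250⁶ = 4.3945rem
Difference: 4.3945 − 1.4400 = 2.9545rem

2.95rem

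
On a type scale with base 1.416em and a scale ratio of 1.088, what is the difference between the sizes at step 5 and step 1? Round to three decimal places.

0.618em

Step 1: 1.416 × 1.088 = 1.54061em
Step 5: 1.416 × 1.088⁵ = 2.15878em
Difference: 2.15878 − 1.54061 = 0.61817em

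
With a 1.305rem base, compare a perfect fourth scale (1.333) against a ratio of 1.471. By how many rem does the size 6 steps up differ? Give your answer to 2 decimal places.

Perfect fourth: 1.305 × 1.333⁶ = 7.3214rem
At 1.471: 1.305 × 1.471⁶ = 13.2217rem
Difference: 13.2217 − 7.3214 = 5.9003rem

5.90rem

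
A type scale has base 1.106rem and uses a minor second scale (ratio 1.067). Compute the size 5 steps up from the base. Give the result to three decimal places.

1.106 × 1.067⁵ = 1.106 × 1.38300 ≈ 1.530

1.530rem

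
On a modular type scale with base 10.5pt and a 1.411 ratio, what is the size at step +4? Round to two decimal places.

Every step multiplies by the scale ratio.
10.5 × 1.411⁴ = 10.5 × 3.96377 ≈ 41.62

41.62pt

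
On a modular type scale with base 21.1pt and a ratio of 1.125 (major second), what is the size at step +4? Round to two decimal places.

Each step on a modular scale multiplies by the ratio, so the size n steps from the base is base × ratioⁿ.
21.1 × 1.125⁴ = 21.1 × 1.60181 ≈ 33.80

33.80pt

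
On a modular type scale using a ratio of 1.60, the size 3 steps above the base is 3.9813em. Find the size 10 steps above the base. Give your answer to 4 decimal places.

106.8722em

3.9813 × 1.60⁷ = 3.9813 × 26.84355 ≈ 106.8722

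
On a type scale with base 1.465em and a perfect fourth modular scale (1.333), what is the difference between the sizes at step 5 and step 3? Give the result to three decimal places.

2.696em

Step 3: 1.465 × 1.333³ = 3.46999em
Step 5: 1.465 × 1.333⁵ = 6.16578em
Difference: 6.16578 − 3.46999 = 2.69579em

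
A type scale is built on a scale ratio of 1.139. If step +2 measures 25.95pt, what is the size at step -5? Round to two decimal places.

10.43pt

25.95 ÷ 1.139⁷ = 25.95 ÷ 2.48694 ≈ 10.434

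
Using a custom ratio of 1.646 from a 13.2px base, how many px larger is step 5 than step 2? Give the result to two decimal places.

Step 2: 13.2 × 1.646² = 35.7630px
Step 5: 13.2 × 1.646⁵ = 159.4862px
Difference: 159.4862 − 35.7630 = 123.7232px

123.72px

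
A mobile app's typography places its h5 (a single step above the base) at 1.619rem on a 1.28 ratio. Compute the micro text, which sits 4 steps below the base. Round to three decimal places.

The gap is -4 − (1) = -5 steps, so the factor is 1.28^-5.
1.619 ÷ 1.28⁵ = 1.619 ÷ 3.43597 ≈ 0.471

0.471rem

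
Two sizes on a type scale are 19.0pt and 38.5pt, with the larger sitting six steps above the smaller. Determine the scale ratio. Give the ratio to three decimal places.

The ratio satisfies 19.0 × r⁶ = 38.5, so r = (38.5 / 19.0)^(1/6).
r = 2.0263^(1/6) ≈ 1.1249

1.125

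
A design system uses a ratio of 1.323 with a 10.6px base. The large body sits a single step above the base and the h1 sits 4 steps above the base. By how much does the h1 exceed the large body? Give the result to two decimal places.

Step 1: 10.6 × 1.323 = 14.0238px
Step 4: 10.6 × 1.323⁴ = 32.4747px
Difference: 32.4747 − 14.0238 = 18.4509px

18.45px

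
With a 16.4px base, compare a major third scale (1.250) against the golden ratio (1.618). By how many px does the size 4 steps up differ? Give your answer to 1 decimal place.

Major third: 16.4 × 1.250⁴ = 40.039px
Golden ratio: 16.4 × 1.618⁴ = 112.398px
Difference: 112.398 − 40.039 = 72.359px

72.4px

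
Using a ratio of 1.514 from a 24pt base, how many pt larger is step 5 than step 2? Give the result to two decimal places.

135.90pt

Step 2: 24.0 × 1.514² = 55.0127pt
Step 5: 24.0 × 1.514⁵ = 190.9152pt
Difference: 190.9152 − 55.0127 = 135.9025pt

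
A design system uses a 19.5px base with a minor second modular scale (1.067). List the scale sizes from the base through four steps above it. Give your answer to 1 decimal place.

Step 0: 19.5px
Step 1: 19.5 × 1.067 = 20.8
Step 2: 19.5 × 1.067² = 22.2
Step 3: 19.5 × 1.067³ = 23.7
Step 4: 19.5 × 1.067⁴ = 25.3

19.5px, 20.8px, 22.2px, 23.7px, 25.3px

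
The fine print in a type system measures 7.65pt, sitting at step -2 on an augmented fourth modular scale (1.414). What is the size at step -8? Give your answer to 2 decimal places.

0.96pt

The gap is -8 − (-2) = -6 steps, so the factor is 1.414^-6.
7.65 ÷ 1.414⁶ = 7.65 ÷ 7.99275 ≈ 0.957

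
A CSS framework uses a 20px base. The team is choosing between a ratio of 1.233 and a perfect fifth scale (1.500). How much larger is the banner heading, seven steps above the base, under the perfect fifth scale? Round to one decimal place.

255.1px

At 1.233: 20.0 × 1.233⁷ = 86.651px
Perfect fifth: 20.0 × 1.500⁷ = 341.719px
Difference: 341.719 − 86.651 = 255.068px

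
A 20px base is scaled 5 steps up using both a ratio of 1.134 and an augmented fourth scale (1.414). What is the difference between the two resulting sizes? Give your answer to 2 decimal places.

75.55px

At 1.134: 20.0 × 1.134⁵ = 37.5055px
Augmented fourth: 20.0 × 1.414⁵ = 113.0517px
Difference: 113.0517 − 37.5055 = 75.5462px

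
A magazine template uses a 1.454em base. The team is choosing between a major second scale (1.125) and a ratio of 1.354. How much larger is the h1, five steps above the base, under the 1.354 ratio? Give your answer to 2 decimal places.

4.00em

Major second: 1.454 × 1.125⁵ = 2.6202em
At 1.354: 1.454 × 1.354⁵ = 6.6169em
Difference: 6.6169 − 2.6202 = 3.9967em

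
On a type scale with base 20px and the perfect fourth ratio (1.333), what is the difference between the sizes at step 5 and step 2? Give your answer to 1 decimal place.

48.6px

Step 2: 20.0 × 1.333² = 35.538px
Step 5: 20.0 × 1.333⁵ = 84.175px
Difference: 84.175 − 35.538 = 48.637px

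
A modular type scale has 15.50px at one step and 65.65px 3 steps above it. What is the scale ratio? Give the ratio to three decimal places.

1.618

r³ = 65.65 / 15.50, so r = (65.65/15.50)^(1/3).
r = 4.2355^(1/3) ≈ 1.6180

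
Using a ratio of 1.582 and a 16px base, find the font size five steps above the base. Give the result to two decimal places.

158.54px

16.0 × 1.582⁵ = 16.0 × 9.90906 ≈ 158.54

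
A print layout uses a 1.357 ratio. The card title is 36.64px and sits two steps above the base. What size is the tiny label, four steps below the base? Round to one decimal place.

5.9px

Moving from step +2 to step -4 is 6 steps down, so divide by r⁶.
36.64 ÷ 1.357⁶ = 36.64 ÷ 6.24423 ≈ 5.868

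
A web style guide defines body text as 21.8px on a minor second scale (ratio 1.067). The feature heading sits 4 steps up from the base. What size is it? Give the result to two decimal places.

28.26px

A modular type scale is a geometric sequence: sizeₙ = base × rⁿ.
21.8 × 1.067⁴ = 21.8 × 1.29616 ≈ 28.26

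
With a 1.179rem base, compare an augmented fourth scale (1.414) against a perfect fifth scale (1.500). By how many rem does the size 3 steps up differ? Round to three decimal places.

Augmented fourth: 1.179 × 1.414³ = 3.33321rem
Perfect fifth: 1.179 × 1.500³ = 3.97913rem
Difference: 3.97913 − 3.33321 = 0.64592rem

0.646rem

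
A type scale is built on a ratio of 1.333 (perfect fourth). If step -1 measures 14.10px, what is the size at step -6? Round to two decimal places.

14.10 ÷ 1.333⁵ = 14.10 ÷ 4.20873 ≈ 3.350

3.35px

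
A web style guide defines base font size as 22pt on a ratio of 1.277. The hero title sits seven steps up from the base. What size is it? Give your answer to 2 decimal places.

Every step multiplies by the scale ratio.
22.0 × 1.277⁷ = 22.0 × 5.53779 ≈ 121.83

121.83pt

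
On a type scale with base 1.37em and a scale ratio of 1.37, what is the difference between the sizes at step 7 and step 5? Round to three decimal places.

5.798em

Step 5: 1.37 × 1.37⁵ = 6.61186em
Step 7: 1.37 × 1.37⁷ = 12.40979em
Difference: 12.40979 − 6.61186 = 5.79793em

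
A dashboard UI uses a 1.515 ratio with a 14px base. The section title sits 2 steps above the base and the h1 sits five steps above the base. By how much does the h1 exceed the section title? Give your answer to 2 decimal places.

Step 2: 14.0 × 1.515² = 32.1332px
Step 5: 14.0 × 1.515⁵ = 111.7355px
Difference: 111.7355 − 32.1332 = 79.6023px

79.60px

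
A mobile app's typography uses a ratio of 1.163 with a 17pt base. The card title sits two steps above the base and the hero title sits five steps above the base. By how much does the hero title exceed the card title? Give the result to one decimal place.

13.2pt

Step 2: 17.0 × 1.163² = 22.994pt
Step 5: 17.0 × 1.163⁵ = 36.170pt
Difference: 36.170 − 22.994 = 13.176pt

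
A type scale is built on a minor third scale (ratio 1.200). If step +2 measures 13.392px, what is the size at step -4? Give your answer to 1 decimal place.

13.392 ÷ 1.200⁶ = 13.392 ÷ 2.98598 ≈ 4.485

4.5px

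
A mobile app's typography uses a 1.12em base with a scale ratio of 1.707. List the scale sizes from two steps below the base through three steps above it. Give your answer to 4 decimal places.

Step -2: 1.12 ÷ 1.707² = 0.3844
Step -1: 1.12 ÷ 1.707 = 0.6561
Step 0: 1.12em
Step 1: 1.12 × 1.707 = 1.9118
Step 2: 1.12 × 1.707² = 3.2635
Step 3: 1.12 × 1.707³ = 5.5708

0.3844em, 0.6561em, 1.1200em, 1.9118em, 3.2635em, 5.5708em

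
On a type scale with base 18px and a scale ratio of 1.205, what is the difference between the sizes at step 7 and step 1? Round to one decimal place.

Step 1: 18.0 × 1.205 = 21.690px
Step 7: 18.0 × 1.205⁷ = 66.402px
Difference: 66.402 − 21.690 = 44.712px

44.7px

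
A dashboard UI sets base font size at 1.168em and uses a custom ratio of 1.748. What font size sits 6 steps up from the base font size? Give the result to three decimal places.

33.319em

1.168 × 1.748⁶ = 1.168 × 28.52651 ≈ 33.319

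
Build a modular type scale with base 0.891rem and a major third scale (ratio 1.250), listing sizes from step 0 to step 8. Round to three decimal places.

Step 0: 0.891rem
Step 1: 0.891 × 1.250 = 1.114
Step 2: 0.891 × 1.250² = 1.392
Step 3: 0.891 × 1.250³ = 1.740
Step 4: 0.891 × 1.250⁴ = 2.175
Step 5: 0.891 × 1.250⁵ = 2.719
Step 6: 0.891 × 1.250⁶ = 3.399
Step 7: 0.891 × 1.250⁷ = 4.249
Step 8: 0.891 × 1.250⁸ = 5.311

0.891rem, 1.114rem, 1.392rem, 1.740rem, 2.175rem, 2.719rem, 3.399rem, 4.249rem, 5.311rem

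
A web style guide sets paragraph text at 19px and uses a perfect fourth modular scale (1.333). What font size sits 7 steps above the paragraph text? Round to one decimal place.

142.1px

Every step multiplies by the scale ratio.
19.0 × 1.333⁷ = 19.0 × 7.47844 ≈ 142.09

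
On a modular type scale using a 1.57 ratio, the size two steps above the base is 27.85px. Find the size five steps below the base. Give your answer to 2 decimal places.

Moving from step +2 to step -5 is 7 steps down, so divide by r⁷.
27.85 ÷ 1.57⁷ = 27.85 ÷ 23.51243 ≈ 1.184

1.18px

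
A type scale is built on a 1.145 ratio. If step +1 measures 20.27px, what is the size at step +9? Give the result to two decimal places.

20.27 × 1.145⁸ = 20.27 × 2.95423 ≈ 59.882

59.88px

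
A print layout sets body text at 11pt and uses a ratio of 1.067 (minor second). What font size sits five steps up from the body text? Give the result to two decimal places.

Every step multiplies by the scale ratio.
11.0 × 1.067⁵ = 11.0 × 1.38300 ≈ 15.21

15.21pt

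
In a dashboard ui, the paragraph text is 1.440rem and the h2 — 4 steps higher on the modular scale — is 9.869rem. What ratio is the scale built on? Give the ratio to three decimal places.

The ratio satisfies 1.440 × r⁴ = 9.869, so r = (9.869 / 1.440)^(1/4).
r = 6.8535^(1/4) ≈ 1.6180

1.618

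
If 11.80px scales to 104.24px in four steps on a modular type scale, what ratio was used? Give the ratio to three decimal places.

The ratio satisfies 11.80 × r⁴ = 104.24, so r = (104.24 / 11.80)^(1/4).
r = 8.8339^(1/4) ≈ 1.7240

1.724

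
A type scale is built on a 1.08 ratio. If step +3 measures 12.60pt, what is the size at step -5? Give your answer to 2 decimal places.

6.81pt

12.60 ÷ 1.08⁸ = 12.60 ÷ 1.85093 ≈ 6.807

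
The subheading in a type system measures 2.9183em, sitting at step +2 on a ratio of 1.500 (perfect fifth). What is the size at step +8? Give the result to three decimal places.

33.241em

2.9183 × 1.500⁶ = 2.9183 × 11.39062 ≈ 33.241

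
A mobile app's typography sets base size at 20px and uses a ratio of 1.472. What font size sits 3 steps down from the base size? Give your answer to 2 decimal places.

6.27px

Each step on a modular scale multiplies by the ratio, so the size n steps from the base is base × ratioⁿ.
20.0 ÷ 1.472³ = 20.0 ÷ 3.18951 ≈ 6.27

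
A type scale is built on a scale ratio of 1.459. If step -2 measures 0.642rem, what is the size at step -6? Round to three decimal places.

0.142rem

Moving from step -2 to step -6 is 4 steps down, so divide by r⁴.
0.642 ÷ 1.459⁴ = 0.642 ÷ 4.53128 ≈ 0.142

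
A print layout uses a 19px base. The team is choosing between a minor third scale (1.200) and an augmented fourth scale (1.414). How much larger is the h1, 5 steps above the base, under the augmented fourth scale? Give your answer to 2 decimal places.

Minor third: 19.0 × 1.200⁵ = 47.2781px
Augmented fourth: 19.0 × 1.414⁵ = 107.3991px
Difference: 107.3991 − 47.2781 = 60.1210px

60.12px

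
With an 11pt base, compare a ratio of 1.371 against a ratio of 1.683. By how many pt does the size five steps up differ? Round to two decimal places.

95.25pt

At 1.371: 11.0 × 1.371⁵ = 53.2819pt
At 1.683: 11.0 × 1.683⁵ = 148.5297pt
Difference: 148.5297 − 53.2819 = 95.2478pt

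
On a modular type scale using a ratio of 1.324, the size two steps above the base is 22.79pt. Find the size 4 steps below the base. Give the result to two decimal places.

4.23pt

22.79 ÷ 1.324⁶ = 22.79 ÷ 5.38676 ≈ 4.231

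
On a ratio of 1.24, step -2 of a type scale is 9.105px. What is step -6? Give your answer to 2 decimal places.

9.105 ÷ 1.24⁴ = 9.105 ÷ 2.36421 ≈ 3.851

3.85px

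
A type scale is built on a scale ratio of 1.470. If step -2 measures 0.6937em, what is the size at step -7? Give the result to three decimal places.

0.101em

Moving from step -2 to step -7 is 5 steps down, so divide by r⁵.
0.6937 ÷ 1.470⁵ = 0.6937 ÷ 6.86415 ≈ 0.101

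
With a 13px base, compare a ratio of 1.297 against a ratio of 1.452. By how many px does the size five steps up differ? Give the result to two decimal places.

36.19px

At 1.297: 13.0 × 1.297⁵ = 47.7137px
At 1.452: 13.0 × 1.452⁵ = 83.9028px
Difference: 83.9028 − 47.7137 = 36.1891px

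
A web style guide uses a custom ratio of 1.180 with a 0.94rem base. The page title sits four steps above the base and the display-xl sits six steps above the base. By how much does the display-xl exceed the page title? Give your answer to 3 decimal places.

Step 4: 0.94 × 1.180⁴ = 1.82245rem
Step 6: 0.94 × 1.180⁶ = 2.53758rem
Difference: 2.53758 − 1.82245 = 0.71513rem

0.715rem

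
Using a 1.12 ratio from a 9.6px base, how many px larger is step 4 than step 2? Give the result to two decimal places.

Step 2: 9.6 × 1.12² = 12.0422px
Step 4: 9.6 × 1.12⁴ = 15.1058px
Difference: 15.1058 − 12.0422 = 3.0636px

3.06px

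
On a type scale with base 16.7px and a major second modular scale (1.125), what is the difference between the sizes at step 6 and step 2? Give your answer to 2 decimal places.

12.72px

Step 2: 16.7 × 1.125² = 21.1359px
Step 6: 16.7 × 1.125⁶ = 33.8557px
Difference: 33.8557 − 21.1359 = 12.7198px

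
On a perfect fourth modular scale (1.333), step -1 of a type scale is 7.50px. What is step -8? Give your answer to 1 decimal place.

7.50 ÷ 1.333⁷ = 7.50 ÷ 7.47844 ≈ 1.003

1.0px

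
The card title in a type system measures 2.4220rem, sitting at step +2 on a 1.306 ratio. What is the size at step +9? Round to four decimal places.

15.6955rem

2.4220 × 1.306⁷ = 2.4220 × 6.48041 ≈ 15.6955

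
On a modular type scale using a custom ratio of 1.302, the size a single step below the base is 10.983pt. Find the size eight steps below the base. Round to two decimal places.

1.73pt

10.983 ÷ 1.302⁷ = 10.983 ÷ 6.34274 ≈ 1.732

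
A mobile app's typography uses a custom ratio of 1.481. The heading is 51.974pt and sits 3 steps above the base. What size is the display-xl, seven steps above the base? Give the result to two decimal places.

250.04pt

The gap is 7 − (3) = 4 steps, so the factor is 1.481^4.
51.974 × 1.481⁴ = 51.974 × 4.81083 ≈ 250.038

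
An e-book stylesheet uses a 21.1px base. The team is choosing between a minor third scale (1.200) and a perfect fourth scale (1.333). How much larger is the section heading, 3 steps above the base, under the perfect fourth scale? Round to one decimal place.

13.5px

Minor third: 21.1 × 1.200³ = 36.461px
Perfect fourth: 21.1 × 1.333³ = 49.977px
Difference: 49.977 − 36.461 = 13.516px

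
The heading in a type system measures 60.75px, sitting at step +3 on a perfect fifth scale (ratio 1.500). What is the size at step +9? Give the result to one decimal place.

Moving from step +3 to step +9 is 6 steps up, so multiply by r⁶.
60.75 × 1.500⁶ = 60.75 × 11.39062 ≈ 691.980

692.0px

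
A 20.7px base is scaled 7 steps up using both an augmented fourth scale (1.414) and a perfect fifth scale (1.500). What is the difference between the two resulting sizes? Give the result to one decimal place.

119.7px

Augmented fourth: 20.7 × 1.414⁷ = 233.946px
Perfect fifth: 20.7 × 1.500⁷ = 353.679px
Difference: 353.679 − 233.946 = 119.733px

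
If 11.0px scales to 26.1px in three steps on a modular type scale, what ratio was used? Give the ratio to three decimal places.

The ratio satisfies 11.0 × r³ = 26.1, so r = (26.1 / 11.0)^(1/3).
r = 2.3727^(1/3) ≈ 1.3338

1.334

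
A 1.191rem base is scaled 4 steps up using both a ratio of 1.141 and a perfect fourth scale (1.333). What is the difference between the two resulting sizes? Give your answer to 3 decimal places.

1.742rem

At 1.141: 1.191 × 1.141⁴ = 2.01862rem
Perfect fourth: 1.191 × 1.333⁴ = 3.76039rem
Difference: 3.76039 − 2.01862 = 1.74177rem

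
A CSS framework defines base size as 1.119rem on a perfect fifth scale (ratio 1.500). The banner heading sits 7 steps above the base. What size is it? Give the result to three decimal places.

19.119rem

A modular type scale is a geometric sequence: sizeₙ = base × rⁿ.
1.119 × 1.500⁷ = 1.119 × 17.08594 ≈ 19.119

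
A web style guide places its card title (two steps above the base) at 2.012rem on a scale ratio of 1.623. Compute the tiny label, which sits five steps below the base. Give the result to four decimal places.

2.012 ÷ 1.623⁷ = 2.012 ÷ 29.66399 ≈ 0.0678

0.0678rem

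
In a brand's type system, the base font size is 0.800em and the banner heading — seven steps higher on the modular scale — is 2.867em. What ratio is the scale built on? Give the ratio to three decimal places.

1.200

The ratio satisfies 0.800 × r⁷ = 2.867, so r = (2.867 / 0.800)^(1/7).
r = 3.5837^(1/7) ≈ 1.2000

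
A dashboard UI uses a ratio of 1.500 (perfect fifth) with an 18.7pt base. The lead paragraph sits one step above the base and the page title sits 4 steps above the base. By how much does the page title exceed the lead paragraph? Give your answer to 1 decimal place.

66.6pt

Step 1: 18.7 × 1.500 = 28.050pt
Step 4: 18.7 × 1.500⁴ = 94.669pt
Difference: 94.669 − 28.050 = 66.619pt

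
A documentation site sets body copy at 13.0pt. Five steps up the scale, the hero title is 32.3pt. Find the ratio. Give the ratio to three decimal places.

r⁵ = 32.3 / 13.0, so r = (32.3/13.0)^(1/5).
r = 2.4846^(1/5) ≈ 1.1996

1.200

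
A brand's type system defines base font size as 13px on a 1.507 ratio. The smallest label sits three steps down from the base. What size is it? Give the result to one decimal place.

3.8px

Each step on a modular scale multiplies by the ratio, so the size n steps from the base is base × ratioⁿ.
13.0 ÷ 1.507³ = 13.0 ÷ 3.42247 ≈ 3.80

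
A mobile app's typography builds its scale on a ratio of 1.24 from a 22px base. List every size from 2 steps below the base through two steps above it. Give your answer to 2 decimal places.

14.31px, 17.74px, 22.00px, 27.28px, 33.83px

Step -2: 22.0 ÷ 1.24² = 14.31
Step -1: 22.0 ÷ 1.24 = 17.74
Step 0: 22px
Step 1: 22.0 × 1.24 = 27.28
Step 2: 22.0 × 1.24² = 33.83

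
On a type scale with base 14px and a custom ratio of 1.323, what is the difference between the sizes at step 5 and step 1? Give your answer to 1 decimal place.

Step 1: 14.0 × 1.323 = 18.522px
Step 5: 14.0 × 1.323⁵ = 56.745px
Difference: 56.745 − 18.522 = 38.223px

38.2px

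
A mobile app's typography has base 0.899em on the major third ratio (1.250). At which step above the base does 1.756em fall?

3

1.250ⁿ = 1.756 / 0.899 = 1.9533
n = ln(1.9533) / ln(1.250) = 0.6695 / 0.2231 ≈ 3.00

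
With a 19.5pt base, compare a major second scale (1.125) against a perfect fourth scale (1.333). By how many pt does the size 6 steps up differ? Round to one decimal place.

69.9pt

Major second: 19.5 × 1.125⁶ = 39.532pt
Perfect fourth: 19.5 × 1.333⁶ = 109.400pt
Difference: 109.400 − 39.532 = 69.868pt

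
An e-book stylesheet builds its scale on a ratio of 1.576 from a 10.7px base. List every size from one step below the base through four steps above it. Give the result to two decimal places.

6.79px, 10.70px, 16.86px, 26.58px, 41.88px, 66.01px

Step -1: 10.7 ÷ 1.576 = 6.79
Step 0: 10.7px
Step 1: 10.7 × 1.576 = 16.86
Step 2: 10.7 × 1.576² = 26.58
Step 3: 10.7 × 1.576³ = 41.88
Step 4: 10.7 × 1.576⁴ = 66.01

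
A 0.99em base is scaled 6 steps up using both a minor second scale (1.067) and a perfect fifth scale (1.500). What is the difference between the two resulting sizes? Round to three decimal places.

Minor second: 0.99 × 1.067⁶ = 1.46090em
Perfect fifth: 0.99 × 1.500⁶ = 11.27672em
Difference: 11.27672 − 1.46090 = 9.81582em

9.816em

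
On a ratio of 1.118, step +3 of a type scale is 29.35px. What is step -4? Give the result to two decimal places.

29.35 ÷ 1.118⁷ = 29.35 ÷ 2.18320 ≈ 13.444

13.44px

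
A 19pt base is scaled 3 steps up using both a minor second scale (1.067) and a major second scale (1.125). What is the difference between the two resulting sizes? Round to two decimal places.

Minor second: 19.0 × 1.067³ = 23.0806pt
Major second: 19.0 × 1.125³ = 27.0527pt
Difference: 27.0527 − 23.0806 = 3.9721pt

3.97pt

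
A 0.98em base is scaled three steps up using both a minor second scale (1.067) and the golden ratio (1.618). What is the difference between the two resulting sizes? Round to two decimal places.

2.96em

Minor second: 0.98 × 1.067³ = 1.1905em
Golden ratio: 0.98 × 1.618³ = 4.1511em
Difference: 4.1511 − 1.1905 = 2.9606em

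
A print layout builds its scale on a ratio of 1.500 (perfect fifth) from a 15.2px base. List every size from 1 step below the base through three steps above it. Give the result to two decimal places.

10.13px, 15.20px, 22.80px, 34.20px, 51.30px

Step -1: 15.2 ÷ 1.500 = 10.13
Step 0: 15.2px
Step 1: 15.2 × 1.500 = 22.80
Step 2: 15.2 × 1.500² = 34.20
Step 3: 15.2 × 1.500³ = 51.30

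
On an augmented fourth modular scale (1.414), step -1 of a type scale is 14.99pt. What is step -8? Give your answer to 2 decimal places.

1.33pt

The gap is -8 − (-1) = -7 steps, so the factor is 1.414^-7.
14.99 ÷ 1.414⁷ = 14.99 ÷ 11.30175 ≈ 1.326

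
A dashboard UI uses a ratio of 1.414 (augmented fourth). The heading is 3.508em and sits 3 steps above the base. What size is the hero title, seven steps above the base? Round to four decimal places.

14.0235em

Moving from step +3 to step +7 is 4 steps up, so multiply by r⁴.
3.508 × 1.414⁴ = 3.508 × 3.99758 ≈ 14.0235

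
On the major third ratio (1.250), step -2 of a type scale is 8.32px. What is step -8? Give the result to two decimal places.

2.18px

Moving from step -2 to step -8 is 6 steps down, so divide by r⁶.
8.32 ÷ 1.250⁶ = 8.32 ÷ 3.81470 ≈ 2.181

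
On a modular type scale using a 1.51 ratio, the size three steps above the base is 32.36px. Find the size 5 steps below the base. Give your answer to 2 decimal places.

32.36 ÷ 1.51⁸ = 32.36 ÷ 27.02810 ≈ 1.197

1.20px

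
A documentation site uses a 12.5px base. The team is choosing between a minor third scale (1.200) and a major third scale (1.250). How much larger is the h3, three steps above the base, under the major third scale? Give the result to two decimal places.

2.81px

Minor third: 12.5 × 1.200³ = 21.6000px
Major third: 12.5 × 1.250³ = 24.4141px
Difference: 24.4141 − 21.6000 = 2.8141px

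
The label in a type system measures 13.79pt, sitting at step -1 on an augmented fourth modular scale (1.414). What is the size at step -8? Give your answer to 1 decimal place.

The gap is -8 − (-1) = -7 steps, so the factor is 1.414^-7.
13.79 ÷ 1.414⁷ = 13.79 ÷ 11.30175 ≈ 1.220

1.2pt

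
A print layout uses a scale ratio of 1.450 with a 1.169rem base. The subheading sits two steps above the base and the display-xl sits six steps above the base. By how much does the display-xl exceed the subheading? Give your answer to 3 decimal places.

Step 2: 1.169 × 1.450² = 2.45782rem
Step 6: 1.169 × 1.450⁶ = 10.86482rem
Difference: 10.86482 − 2.45782 = 8.40700rem

8.407rem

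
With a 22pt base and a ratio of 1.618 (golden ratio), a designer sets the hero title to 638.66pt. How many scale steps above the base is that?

1.618ⁿ = 638.66 / 22 = 29.0300
n = ln(29.0300) / ln(1.618) = 3.3683 / 0.4812 ≈ 7.00

7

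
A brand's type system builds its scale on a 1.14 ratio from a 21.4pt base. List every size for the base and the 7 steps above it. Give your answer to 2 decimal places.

Step 0: 21.4pt
Step 1: 21.4 × 1.14 = 24.40
Step 2: 21.4 × 1.14² = 27.81
Step 3: 21.4 × 1.14³ = 31.71
Step 4: 21.4 × 1.14⁴ = 36.14
Step 5: 21.4 × 1.14⁵ = 41.20
Step 6: 21.4 × 1.14⁶ = 46.97
Step 7: 21.4 × 1.14⁷ = 53.55

21.40pt, 24.40pt, 27.81pt, 31.71pt, 36.14pt, 41.20pt, 46.97pt, 53.55pt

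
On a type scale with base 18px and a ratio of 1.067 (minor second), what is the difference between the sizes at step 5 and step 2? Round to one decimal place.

Step 2: 18.0 × 1.067² = 20.493px
Step 5: 18.0 × 1.067⁵ = 24.894px
Difference: 24.894 − 20.493 = 4.401px

4.4px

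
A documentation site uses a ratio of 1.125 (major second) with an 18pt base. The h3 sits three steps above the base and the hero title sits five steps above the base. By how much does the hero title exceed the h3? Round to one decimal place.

6.8pt

Step 3: 18.0 × 1.125³ = 25.629pt
Step 5: 18.0 × 1.125⁵ = 32.437pt
Difference: 32.437 − 25.629 = 6.808pt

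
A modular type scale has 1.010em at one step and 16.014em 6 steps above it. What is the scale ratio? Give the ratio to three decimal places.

1.585

The ratio satisfies 1.010 × r⁶ = 16.014, so r = (16.014 / 1.010)^(1/6).
r = 15.8554^(1/6) ≈ 1.5850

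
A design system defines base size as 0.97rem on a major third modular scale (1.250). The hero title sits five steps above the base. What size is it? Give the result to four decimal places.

A modular type scale is a geometric sequence: sizeₙ = base × rⁿ.
0.97 × 1.250⁵ = 0.97 × 3.05176 ≈ 2.9602

2.9602rem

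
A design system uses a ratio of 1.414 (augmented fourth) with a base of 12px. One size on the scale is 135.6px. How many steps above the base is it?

1.414ⁿ = 135.6 / 12 = 11.3000
n = ln(11.3000) / ln(1.414) = 2.4248 / 0.3464 ≈ 7.00

7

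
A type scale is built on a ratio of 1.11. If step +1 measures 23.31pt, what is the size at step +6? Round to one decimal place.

39.3pt

The gap is 6 − (1) = 5 steps, so the factor is 1.11^5.
23.31 × 1.11⁵ = 23.31 × 1.68506 ≈ 39.279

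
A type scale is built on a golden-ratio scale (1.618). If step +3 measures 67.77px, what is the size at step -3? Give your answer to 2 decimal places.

The gap is -3 − (3) = -6 steps, so the factor is 1.618^-6.
67.77 ÷ 1.618⁶ = 67.77 ÷ 17.94201 ≈ 3.777

3.78px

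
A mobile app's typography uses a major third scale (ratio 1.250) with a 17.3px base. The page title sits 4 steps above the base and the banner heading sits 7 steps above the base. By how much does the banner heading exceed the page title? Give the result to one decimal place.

Step 4: 17.3 × 1.250⁴ = 42.236px
Step 7: 17.3 × 1.250⁷ = 82.493px
Difference: 82.493 − 42.236 = 40.257px

40.3px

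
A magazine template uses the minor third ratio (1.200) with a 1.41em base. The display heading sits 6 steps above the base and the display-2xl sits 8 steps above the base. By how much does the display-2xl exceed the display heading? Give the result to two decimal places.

Step 6: 1.41 × 1.200⁶ = 4.2102em
Step 8: 1.41 × 1.200⁸ = 6.0627em
Difference: 6.0627 − 4.2102 = 1.8525em

1.85em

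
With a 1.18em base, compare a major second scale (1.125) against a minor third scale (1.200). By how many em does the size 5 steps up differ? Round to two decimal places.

Major second: 1.18 × 1.125⁵ = 2.1264em
Minor third: 1.18 × 1.200⁵ = 2.9362em
Difference: 2.9362 − 2.1264 = 0.8098em

0.81em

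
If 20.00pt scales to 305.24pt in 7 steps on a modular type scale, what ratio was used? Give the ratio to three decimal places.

The ratio satisfies 20.00 × r⁷ = 305.24, so r = (305.24 / 20.00)^(1/7).
r = 15.2620^(1/7) ≈ 1.4760

1.476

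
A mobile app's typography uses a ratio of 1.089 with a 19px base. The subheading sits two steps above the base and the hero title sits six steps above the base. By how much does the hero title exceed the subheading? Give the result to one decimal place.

9.2px

Step 2: 19.0 × 1.089² = 22.532px
Step 6: 19.0 × 1.089⁶ = 31.690px
Difference: 31.690 − 22.532 = 9.158px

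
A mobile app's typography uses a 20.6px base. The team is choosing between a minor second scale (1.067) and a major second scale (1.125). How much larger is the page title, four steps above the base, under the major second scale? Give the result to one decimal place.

Minor second: 20.6 × 1.067⁴ = 26.701px
Major second: 20.6 × 1.125⁴ = 32.997px
Difference: 32.997 − 26.701 = 6.296px

6.3px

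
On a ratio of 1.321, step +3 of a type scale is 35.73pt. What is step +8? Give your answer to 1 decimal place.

35.73 × 1.321⁵ = 35.73 × 4.02267 ≈ 143.730

143.7pt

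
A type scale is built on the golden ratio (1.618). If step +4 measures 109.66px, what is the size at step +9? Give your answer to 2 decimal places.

Moving from step +4 to step +9 is 5 steps up, so multiply by r⁵.
109.66 × 1.618⁵ = 109.66 × 11.08901 ≈ 1216.020

1216.02px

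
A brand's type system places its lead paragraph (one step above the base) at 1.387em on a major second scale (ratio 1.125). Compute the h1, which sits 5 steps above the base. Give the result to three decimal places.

2.222em

1.387 × 1.125⁴ = 1.387 × 1.60181 ≈ 2.222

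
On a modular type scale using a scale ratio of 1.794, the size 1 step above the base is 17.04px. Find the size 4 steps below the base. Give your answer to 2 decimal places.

0.92px

17.04 ÷ 1.794⁵ = 17.04 ÷ 18.58284 ≈ 0.917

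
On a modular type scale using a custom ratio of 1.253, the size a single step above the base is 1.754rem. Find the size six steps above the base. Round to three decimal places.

1.754 × 1.253⁵ = 1.754 × 3.08856 ≈ 5.417

5.417rem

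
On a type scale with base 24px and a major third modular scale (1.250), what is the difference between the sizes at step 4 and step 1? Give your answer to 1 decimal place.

Step 1: 24.0 × 1.250 = 30.000px
Step 4: 24.0 × 1.250⁴ = 58.594px
Difference: 58.594 − 30.000 = 28.594px

28.6px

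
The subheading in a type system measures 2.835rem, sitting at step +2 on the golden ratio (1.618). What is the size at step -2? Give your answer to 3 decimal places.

2.835 ÷ 1.618⁴ = 2.835 ÷ 6.85353 ≈ 0.414

0.414rem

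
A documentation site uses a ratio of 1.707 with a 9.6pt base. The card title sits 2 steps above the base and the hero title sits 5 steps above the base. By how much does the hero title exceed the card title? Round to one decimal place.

111.2pt

Step 2: 9.6 × 1.707² = 27.973pt
Step 5: 9.6 × 1.707⁵ = 139.136pt
Difference: 139.136 − 27.973 = 111.163pt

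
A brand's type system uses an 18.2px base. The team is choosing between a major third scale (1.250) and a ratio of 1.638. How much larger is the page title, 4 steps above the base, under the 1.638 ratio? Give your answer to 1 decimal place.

Major third: 18.2 × 1.250⁴ = 44.434px
At 1.638: 18.2 × 1.638⁴ = 131.017px
Difference: 131.017 − 44.434 = 86.583px

86.6px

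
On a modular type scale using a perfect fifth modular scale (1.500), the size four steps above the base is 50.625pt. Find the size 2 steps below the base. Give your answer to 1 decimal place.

The gap is -2 − (4) = -6 steps, so the factor is 1.500^-6.
50.625 ÷ 1.500⁶ = 50.625 ÷ 11.39062 ≈ 4.444

4.4pt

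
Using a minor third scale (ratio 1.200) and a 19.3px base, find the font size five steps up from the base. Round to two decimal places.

19.3 × 1.200⁵ = 19.3 × 2.48832 ≈ 48.02

48.02px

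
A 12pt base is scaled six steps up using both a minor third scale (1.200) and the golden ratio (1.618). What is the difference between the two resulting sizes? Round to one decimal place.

Minor third: 12.0 × 1.200⁶ = 35.832pt
Golden ratio: 12.0 × 1.618⁶ = 215.304pt
Difference: 215.304 − 35.832 = 179.472pt

179.5pt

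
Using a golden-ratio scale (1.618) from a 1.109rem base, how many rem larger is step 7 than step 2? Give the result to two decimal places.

29.29rem

Step 2: 1.109 × 1.618² = 2.9033rem
Step 7: 1.109 × 1.618⁷ = 32.1945rem
Difference: 32.1945 − 2.9033 = 29.2912rem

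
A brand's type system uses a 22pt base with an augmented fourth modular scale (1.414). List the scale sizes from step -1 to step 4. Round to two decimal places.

15.56pt, 22.00pt, 31.11pt, 43.99pt, 62.20pt, 87.95pt

Step -1: 22.0 ÷ 1.414 = 15.56
Step 0: 22pt
Step 1: 22.0 × 1.414 = 31.11
Step 2: 22.0 × 1.414² = 43.99
Step 3: 22.0 × 1.414³ = 62.20
Step 4: 22.0 × 1.414⁴ = 87.95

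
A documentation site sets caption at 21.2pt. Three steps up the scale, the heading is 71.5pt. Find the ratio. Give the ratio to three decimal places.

r³ = 71.5 / 21.2, so r = (71.5/21.2)^(1/3).
r = 3.3726^(1/3) ≈ 1.4997

1.500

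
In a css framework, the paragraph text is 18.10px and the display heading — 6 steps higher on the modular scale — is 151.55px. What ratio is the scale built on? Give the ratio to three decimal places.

1.425

r⁶ = 151.55 / 18.10, so r = (151.55/18.10)^(1/6).
r = 8.3729^(1/6) ≈ 1.4250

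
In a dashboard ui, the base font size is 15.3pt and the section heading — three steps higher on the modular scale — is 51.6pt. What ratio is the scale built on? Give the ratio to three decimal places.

1.500

The ratio satisfies 15.3 × r³ = 51.6, so r = (51.6 / 15.3)^(1/3).
r = 3.3725^(1/3) ≈ 1.4996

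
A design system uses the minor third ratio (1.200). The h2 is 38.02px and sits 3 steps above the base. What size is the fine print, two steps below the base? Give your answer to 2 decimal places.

Moving from step +3 to step -2 is 5 steps down, so divide by r⁵.
38.02 ÷ 1.200⁵ = 38.02 ÷ 2.48832 ≈ 15.279

15.28px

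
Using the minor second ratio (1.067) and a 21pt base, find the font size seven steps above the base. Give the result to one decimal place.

33.1pt

21.0 × 1.067⁷ = 21.0 × 1.57453 ≈ 33.07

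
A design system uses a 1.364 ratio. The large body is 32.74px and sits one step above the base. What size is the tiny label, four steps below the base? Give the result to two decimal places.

6.93px

The gap is -4 − (1) = -5 steps, so the factor is 1.364^-5.
32.74 ÷ 1.364⁵ = 32.74 ÷ 4.72141 ≈ 6.934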